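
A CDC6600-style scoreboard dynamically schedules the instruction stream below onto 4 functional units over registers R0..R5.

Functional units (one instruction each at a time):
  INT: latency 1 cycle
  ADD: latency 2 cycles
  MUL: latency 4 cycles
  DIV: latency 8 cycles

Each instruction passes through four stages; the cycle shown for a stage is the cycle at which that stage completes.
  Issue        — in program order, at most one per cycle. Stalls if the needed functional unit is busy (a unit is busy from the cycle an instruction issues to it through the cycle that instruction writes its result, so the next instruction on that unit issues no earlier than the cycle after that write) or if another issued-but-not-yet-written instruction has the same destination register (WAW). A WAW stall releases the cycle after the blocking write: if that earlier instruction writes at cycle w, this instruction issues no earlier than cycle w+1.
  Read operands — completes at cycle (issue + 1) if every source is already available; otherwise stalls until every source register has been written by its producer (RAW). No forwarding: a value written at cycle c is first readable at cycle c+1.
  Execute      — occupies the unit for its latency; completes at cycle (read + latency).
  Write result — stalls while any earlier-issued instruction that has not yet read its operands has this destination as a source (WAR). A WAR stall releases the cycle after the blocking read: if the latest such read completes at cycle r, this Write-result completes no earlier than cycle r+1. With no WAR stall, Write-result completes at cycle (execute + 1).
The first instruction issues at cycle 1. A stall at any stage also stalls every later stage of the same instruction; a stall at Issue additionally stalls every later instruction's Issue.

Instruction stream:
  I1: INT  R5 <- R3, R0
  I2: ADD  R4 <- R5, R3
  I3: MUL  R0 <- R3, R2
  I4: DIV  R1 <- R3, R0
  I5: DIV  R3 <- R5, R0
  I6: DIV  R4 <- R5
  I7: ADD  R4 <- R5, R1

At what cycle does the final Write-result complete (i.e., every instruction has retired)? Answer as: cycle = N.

cycle = 46

t=1  issue I1 (INT)
t=2  I1 read-ops | issue I2 (ADD)
t=3  I1 finished on INT | issue I3 (MUL)
t=4  I1→R5 | I3 read-ops | issue I4 (DIV)
t=5  I2 read-ops
t=7  I2 finished on ADD
t=8  I2→R4 | I3 finished on MUL
t=9  I3→R0
t=10  I4 read-ops
t=18  I4 finished on DIV
t=19  I4→R1
t=20  issue I5 (DIV)
t=21  I5 read-ops
t=29  I5 finished on DIV
t=30  I5→R3
t=31  issue I6 (DIV)
t=32  I6 read-ops
t=40  I6 finished on DIV
t=41  I6→R4
t=42  issue I7 (ADD)
t=43  I7 read-ops
t=45  I7 finished on ADD
t=46  I7→R4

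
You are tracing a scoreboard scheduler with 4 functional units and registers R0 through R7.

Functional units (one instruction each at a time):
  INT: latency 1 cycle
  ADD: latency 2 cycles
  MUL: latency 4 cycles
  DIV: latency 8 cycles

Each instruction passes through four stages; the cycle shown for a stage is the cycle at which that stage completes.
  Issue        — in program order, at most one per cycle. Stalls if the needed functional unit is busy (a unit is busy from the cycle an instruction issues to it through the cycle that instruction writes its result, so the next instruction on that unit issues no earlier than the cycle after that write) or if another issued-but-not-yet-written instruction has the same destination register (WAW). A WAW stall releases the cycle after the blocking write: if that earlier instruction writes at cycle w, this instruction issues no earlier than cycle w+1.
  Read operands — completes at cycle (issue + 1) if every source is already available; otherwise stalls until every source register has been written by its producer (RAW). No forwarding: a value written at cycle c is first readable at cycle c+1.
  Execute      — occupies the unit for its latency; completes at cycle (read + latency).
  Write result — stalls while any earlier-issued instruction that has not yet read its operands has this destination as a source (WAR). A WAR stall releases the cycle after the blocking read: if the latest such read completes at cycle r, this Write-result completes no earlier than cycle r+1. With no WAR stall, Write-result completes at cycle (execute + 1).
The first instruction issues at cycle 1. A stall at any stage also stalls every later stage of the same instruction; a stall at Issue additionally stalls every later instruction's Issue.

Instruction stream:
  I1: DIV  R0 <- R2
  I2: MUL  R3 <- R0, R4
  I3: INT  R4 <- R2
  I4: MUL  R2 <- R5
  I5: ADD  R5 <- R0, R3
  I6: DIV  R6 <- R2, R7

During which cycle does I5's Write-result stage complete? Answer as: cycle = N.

I1 -> (1, 2, 10, 11)
I2 -> (2, 12, 16, 17)  // RAW R0: wait I1 write@11
I3 -> (3, 4, 5, 13)  // WAR R4: wait I2 read@12
I4 -> (18, 19, 23, 24)  // struct: MUL busy until I2 writes@17
I5 -> (19, 20, 22, 23)
I6 -> (20, 25, 33, 34)  // RAW R2: wait I4 write@24

cycle = 23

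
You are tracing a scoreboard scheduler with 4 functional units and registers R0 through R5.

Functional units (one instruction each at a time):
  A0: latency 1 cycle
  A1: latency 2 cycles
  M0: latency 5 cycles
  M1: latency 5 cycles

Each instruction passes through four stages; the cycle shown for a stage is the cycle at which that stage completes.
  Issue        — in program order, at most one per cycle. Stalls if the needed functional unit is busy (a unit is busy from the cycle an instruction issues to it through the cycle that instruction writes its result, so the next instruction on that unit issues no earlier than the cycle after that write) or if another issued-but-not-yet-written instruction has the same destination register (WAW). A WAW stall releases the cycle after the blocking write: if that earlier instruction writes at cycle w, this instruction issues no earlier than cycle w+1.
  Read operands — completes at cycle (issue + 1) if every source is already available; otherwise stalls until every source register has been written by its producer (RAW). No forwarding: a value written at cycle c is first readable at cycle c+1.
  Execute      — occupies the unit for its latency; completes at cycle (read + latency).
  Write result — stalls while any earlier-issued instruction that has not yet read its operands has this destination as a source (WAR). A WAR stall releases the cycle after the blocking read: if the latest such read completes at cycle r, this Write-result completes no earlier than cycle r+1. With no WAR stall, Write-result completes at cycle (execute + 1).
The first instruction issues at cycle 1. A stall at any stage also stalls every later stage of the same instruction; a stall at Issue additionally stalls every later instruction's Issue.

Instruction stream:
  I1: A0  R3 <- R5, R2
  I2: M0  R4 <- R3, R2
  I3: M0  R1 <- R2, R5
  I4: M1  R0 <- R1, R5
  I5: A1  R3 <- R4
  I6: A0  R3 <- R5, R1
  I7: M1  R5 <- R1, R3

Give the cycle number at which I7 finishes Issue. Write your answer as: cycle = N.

cycle = 27

[1] issue I1 (A0)
[2] I1 read-ops, issue I2 (M0)
[3] I1 finished on A0
[4] I1→R3
[5] I2 read-ops
[10] I2 finished on M0
[11] I2→R4
[12] issue I3 (M0)
[13] I3 read-ops, issue I4 (M1)
[14] issue I5 (A1)
[15] I5 read-ops
[17] I5 finished on A1
[18] I3 finished on M0, I5→R3
[19] I3→R1, issue I6 (A0)
[20] I4 read-ops, I6 read-ops
[21] I6 finished on A0
[22] I6→R3
[25] I4 finished on M1
[26] I4→R0
[27] issue I7 (M1)
[28] I7 read-ops
[33] I7 finished on M1
[34] I7→R5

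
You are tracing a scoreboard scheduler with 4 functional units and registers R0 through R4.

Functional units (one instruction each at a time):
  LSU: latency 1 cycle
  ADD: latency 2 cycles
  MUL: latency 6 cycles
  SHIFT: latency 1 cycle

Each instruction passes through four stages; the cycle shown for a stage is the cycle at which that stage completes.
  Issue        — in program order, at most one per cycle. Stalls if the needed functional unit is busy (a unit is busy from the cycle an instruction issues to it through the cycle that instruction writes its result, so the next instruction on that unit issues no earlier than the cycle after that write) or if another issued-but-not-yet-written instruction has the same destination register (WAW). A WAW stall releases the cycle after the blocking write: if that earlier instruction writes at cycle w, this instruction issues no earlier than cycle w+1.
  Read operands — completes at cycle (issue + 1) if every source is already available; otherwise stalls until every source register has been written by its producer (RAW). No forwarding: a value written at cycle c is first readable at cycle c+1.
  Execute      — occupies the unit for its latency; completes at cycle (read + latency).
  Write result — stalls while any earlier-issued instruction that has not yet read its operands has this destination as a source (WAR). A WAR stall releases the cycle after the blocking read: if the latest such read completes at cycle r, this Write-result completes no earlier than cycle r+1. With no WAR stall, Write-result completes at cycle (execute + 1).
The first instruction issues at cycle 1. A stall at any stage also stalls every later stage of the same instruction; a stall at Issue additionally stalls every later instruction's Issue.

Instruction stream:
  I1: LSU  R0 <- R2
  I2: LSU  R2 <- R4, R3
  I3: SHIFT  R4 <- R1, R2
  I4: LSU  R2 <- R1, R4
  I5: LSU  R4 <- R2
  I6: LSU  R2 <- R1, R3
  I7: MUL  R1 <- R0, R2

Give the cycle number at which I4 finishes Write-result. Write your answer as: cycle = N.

[1] I1→LSU
[2] I1 RO
[3] I1 EX
[4] I1 WR R0
[5] I2→LSU
[6] I2 RO; I3→SHIFT
[7] I2 EX
[8] I2 WR R2
[9] I3 RO; I4→LSU
[10] I3 EX
[11] I3 WR R4
[12] I4 RO
[13] I4 EX
[14] I4 WR R2
[15] I5→LSU
[16] I5 RO
[17] I5 EX
[18] I5 WR R4
[19] I6→LSU
[20] I6 RO; I7→MUL
[21] I6 EX
[22] I6 WR R2
[23] I7 RO
[29] I7 EX
[30] I7 WR R1

cycle = 14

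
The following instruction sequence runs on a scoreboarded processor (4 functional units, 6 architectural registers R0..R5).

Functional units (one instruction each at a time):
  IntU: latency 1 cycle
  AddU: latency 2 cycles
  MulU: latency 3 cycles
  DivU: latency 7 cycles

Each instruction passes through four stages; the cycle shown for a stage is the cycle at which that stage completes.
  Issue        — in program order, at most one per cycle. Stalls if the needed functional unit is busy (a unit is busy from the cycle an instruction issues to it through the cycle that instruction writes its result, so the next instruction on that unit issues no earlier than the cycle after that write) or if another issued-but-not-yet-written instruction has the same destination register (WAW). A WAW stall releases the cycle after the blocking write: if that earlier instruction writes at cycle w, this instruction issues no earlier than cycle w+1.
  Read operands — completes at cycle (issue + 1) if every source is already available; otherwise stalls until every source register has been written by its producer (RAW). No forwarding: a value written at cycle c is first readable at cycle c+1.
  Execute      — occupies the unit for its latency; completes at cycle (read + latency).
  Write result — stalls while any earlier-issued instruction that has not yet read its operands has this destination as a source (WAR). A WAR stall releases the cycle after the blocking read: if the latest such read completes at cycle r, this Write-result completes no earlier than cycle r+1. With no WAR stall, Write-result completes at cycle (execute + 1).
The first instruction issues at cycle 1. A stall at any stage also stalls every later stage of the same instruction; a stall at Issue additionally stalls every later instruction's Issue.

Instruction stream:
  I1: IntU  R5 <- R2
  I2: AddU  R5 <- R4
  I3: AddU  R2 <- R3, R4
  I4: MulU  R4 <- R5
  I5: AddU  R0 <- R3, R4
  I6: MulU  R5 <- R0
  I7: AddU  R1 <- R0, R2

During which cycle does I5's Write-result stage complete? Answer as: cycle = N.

t=1  I1 dispatched to IntU
t=2  I1 operands ready
t=3  I1 complete
t=4  R5←I1
t=5  I2 dispatched to AddU
t=6  I2 operands ready
t=8  I2 complete
t=9  R5←I2
t=10  I3 dispatched to AddU
t=11  I3 operands ready; I4 dispatched to MulU
t=12  I4 operands ready
t=13  I3 complete
t=14  R2←I3
t=15  I4 complete; I5 dispatched to AddU
t=16  R4←I4
t=17  I5 operands ready; I6 dispatched to MulU
t=19  I5 complete
t=20  R0←I5
t=21  I6 operands ready; I7 dispatched to AddU
t=22  I7 operands ready
t=24  I6 complete; I7 complete
t=25  R5←I6; R1←I7

cycle = 20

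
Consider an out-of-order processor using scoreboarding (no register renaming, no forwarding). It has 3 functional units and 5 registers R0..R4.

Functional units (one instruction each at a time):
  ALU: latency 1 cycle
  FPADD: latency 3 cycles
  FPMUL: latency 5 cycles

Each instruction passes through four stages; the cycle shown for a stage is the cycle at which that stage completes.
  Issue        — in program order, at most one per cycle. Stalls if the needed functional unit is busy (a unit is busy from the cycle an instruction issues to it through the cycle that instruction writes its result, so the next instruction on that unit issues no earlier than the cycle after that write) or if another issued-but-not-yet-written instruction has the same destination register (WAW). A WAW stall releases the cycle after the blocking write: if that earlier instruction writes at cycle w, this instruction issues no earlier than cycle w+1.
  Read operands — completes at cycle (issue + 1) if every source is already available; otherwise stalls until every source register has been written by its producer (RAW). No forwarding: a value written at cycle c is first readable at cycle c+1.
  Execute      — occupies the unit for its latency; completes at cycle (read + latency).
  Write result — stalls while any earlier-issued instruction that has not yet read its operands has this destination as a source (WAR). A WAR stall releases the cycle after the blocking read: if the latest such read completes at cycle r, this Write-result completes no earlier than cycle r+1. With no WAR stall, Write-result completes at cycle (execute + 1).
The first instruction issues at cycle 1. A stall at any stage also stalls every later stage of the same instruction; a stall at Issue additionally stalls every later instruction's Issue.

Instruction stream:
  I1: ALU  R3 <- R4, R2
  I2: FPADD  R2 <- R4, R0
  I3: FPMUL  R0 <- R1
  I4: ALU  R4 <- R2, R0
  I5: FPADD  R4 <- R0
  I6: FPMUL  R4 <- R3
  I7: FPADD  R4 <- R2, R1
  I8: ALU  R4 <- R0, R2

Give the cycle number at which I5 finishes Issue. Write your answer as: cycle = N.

I1 -> (1, 2, 3, 4)
I2 -> (2, 3, 6, 7)
I3 -> (3, 4, 9, 10)
I4 -> (5, 11, 12, 13)  // struct: ALU busy until I1 writes@4, RAW R0: wait I3 write@10
I5 -> (14, 15, 18, 19)  // WAW R4: wait I4 write@13
I6 -> (20, 21, 26, 27)  // WAW R4: wait I5 write@19
I7 -> (28, 29, 32, 33)  // WAW R4: wait I6 write@27
I8 -> (34, 35, 36, 37)  // WAW R4: wait I7 write@33

cycle = 14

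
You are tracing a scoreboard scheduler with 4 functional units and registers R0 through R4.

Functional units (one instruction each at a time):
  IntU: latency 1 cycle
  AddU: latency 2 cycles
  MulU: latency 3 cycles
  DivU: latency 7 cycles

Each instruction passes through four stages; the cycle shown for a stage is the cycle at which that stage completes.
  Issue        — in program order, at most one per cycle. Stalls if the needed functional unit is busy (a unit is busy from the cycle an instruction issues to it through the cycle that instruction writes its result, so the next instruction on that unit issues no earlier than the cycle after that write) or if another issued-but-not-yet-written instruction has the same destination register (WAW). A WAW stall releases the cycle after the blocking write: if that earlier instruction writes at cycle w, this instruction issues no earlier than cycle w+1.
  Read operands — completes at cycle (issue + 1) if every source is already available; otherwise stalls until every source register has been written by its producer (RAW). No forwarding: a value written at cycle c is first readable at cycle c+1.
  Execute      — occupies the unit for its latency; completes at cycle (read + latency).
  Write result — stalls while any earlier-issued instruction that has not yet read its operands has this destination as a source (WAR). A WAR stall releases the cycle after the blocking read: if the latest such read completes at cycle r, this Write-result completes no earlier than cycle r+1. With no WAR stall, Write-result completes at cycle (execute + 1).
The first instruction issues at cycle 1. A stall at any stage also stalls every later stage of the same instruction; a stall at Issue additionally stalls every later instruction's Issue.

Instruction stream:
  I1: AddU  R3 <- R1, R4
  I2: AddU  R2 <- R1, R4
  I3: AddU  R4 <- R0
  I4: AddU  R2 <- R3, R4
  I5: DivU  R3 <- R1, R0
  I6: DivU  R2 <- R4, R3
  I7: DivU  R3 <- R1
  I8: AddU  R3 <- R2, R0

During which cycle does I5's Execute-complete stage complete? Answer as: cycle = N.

cycle 1: I1 dispatched to AddU
cycle 2: I1 operands ready
cycle 4: I1 complete
cycle 5: R3←I1
cycle 6: I2 dispatched to AddU
cycle 7: I2 operands ready
cycle 9: I2 complete
cycle 10: R2←I2
cycle 11: I3 dispatched to AddU
cycle 12: I3 operands ready
cycle 14: I3 complete
cycle 15: R4←I3
cycle 16: I4 dispatched to AddU
cycle 17: I4 operands ready | I5 dispatched to DivU
cycle 18: I5 operands ready
cycle 19: I4 complete
cycle 20: R2←I4
cycle 25: I5 complete
cycle 26: R3←I5
cycle 27: I6 dispatched to DivU
cycle 28: I6 operands ready
cycle 35: I6 complete
cycle 36: R2←I6
cycle 37: I7 dispatched to DivU
cycle 38: I7 operands ready
cycle 45: I7 complete
cycle 46: R3←I7
cycle 47: I8 dispatched to AddU
cycle 48: I8 operands ready
cycle 50: I8 complete
cycle 51: R3←I8

cycle = 25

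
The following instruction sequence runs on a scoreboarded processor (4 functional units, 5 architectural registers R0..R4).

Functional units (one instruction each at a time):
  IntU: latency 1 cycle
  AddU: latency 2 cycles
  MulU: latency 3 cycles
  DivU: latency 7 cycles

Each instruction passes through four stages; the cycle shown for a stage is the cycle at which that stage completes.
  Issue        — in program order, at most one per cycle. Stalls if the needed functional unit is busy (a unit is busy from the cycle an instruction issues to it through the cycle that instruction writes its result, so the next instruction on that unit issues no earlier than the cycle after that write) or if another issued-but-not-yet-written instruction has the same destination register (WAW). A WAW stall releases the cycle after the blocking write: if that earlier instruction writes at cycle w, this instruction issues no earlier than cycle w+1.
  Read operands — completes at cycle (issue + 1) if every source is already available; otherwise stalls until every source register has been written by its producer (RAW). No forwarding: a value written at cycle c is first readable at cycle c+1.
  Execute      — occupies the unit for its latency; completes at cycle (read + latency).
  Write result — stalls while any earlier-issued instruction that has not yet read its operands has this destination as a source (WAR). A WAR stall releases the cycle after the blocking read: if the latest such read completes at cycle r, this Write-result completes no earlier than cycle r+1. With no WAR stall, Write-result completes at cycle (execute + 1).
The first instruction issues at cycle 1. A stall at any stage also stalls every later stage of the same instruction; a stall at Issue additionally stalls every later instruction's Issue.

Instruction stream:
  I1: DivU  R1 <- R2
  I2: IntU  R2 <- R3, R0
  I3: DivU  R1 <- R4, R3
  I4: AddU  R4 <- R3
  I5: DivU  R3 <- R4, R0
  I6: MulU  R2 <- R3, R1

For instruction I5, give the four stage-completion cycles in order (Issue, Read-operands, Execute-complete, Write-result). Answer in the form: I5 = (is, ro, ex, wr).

I5 = (21, 22, 29, 30)

I1: IS=1 RO=2 EX=9 WR=10
I2: IS=2 RO=3 EX=4 WR=5
I3: IS=11 RO=12 EX=19 WR=20  [struct: DivU busy until I1 writes@10]
I4: IS=12 RO=13 EX=15 WR=16
I5: IS=21 RO=22 EX=29 WR=30  [struct: DivU busy until I3 writes@20]
I6: IS=22 RO=31 EX=34 WR=35  [RAW R3: wait I5 write@30]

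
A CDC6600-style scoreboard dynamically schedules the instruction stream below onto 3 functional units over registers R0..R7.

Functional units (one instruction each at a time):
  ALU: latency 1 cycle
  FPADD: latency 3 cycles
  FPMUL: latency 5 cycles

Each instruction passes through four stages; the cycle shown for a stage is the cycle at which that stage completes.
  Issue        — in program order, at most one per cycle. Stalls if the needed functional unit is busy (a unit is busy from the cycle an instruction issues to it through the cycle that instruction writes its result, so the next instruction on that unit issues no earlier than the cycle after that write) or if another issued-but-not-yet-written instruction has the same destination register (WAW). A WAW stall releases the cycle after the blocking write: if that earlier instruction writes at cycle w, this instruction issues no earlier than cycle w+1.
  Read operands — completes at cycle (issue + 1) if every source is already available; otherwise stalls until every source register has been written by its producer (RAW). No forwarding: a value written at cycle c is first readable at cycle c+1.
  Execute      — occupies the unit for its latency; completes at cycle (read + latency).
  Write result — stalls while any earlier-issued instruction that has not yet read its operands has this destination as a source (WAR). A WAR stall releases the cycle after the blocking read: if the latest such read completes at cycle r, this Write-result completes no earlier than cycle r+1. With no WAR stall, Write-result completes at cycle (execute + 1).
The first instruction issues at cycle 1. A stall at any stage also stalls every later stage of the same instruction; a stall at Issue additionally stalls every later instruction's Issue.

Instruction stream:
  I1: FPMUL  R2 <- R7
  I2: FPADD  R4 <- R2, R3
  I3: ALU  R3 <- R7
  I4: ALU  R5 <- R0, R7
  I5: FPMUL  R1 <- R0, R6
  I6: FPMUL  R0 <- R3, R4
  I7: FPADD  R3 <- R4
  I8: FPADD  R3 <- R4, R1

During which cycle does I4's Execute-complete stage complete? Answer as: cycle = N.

t=1  issue I1 (FPMUL)
t=2  I1 read-ops, issue I2 (FPADD)
t=3  issue I3 (ALU)
t=4  I3 read-ops
t=5  I3 finished on ALU
t=7  I1 finished on FPMUL
t=8  I1→R2
t=9  I2 read-ops
t=10  I3→R3
t=11  issue I4 (ALU)
t=12  I2 finished on FPADD, I4 read-ops, issue I5 (FPMUL)
t=13  I2→R4, I4 finished on ALU, I5 read-ops
t=14  I4→R5
t=18  I5 finished on FPMUL
t=19  I5→R1
t=20  issue I6 (FPMUL)
t=21  I6 read-ops, issue I7 (FPADD)
t=22  I7 read-ops
t=25  I7 finished on FPADD
t=26  I6 finished on FPMUL, I7→R3
t=27  I6→R0, issue I8 (FPADD)
t=28  I8 read-ops
t=31  I8 finished on FPADD
t=32  I8→R3

cycle = 13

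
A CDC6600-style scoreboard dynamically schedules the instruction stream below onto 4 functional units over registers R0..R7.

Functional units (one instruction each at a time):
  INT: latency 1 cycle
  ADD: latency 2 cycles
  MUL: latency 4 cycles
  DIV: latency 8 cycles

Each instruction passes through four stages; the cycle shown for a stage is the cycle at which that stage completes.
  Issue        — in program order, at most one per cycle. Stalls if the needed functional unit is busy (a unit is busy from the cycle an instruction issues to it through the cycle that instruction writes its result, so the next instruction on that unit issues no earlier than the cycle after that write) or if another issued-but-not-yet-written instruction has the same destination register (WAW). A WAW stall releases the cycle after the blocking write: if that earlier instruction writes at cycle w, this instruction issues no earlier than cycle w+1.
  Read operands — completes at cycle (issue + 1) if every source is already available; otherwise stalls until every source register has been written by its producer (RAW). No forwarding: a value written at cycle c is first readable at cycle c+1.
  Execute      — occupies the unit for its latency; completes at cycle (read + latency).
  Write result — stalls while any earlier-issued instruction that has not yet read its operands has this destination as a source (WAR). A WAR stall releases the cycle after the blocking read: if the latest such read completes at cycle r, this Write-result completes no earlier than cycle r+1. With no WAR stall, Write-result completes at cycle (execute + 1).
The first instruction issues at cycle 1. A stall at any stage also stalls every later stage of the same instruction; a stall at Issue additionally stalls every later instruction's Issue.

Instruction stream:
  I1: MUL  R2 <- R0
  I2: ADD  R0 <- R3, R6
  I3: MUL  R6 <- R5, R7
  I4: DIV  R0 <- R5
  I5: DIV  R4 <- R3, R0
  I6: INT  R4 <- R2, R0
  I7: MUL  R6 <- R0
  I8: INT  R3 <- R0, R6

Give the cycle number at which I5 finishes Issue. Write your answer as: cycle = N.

c1: I1→MUL
c2: I1 RO | I2→ADD
c3: I2 RO
c5: I2 EX
c6: I1 EX | I2 WR R0
c7: I1 WR R2
c8: I3→MUL
c9: I3 RO | I4→DIV
c10: I4 RO
c13: I3 EX
c14: I3 WR R6
c18: I4 EX
c19: I4 WR R0
c20: I5→DIV
c21: I5 RO
c29: I5 EX
c30: I5 WR R4
c31: I6→INT
c32: I6 RO | I7→MUL
c33: I6 EX | I7 RO
c34: I6 WR R4
c35: I8→INT
c37: I7 EX
c38: I7 WR R6
c39: I8 RO
c40: I8 EX
c41: I8 WR R3

cycle = 20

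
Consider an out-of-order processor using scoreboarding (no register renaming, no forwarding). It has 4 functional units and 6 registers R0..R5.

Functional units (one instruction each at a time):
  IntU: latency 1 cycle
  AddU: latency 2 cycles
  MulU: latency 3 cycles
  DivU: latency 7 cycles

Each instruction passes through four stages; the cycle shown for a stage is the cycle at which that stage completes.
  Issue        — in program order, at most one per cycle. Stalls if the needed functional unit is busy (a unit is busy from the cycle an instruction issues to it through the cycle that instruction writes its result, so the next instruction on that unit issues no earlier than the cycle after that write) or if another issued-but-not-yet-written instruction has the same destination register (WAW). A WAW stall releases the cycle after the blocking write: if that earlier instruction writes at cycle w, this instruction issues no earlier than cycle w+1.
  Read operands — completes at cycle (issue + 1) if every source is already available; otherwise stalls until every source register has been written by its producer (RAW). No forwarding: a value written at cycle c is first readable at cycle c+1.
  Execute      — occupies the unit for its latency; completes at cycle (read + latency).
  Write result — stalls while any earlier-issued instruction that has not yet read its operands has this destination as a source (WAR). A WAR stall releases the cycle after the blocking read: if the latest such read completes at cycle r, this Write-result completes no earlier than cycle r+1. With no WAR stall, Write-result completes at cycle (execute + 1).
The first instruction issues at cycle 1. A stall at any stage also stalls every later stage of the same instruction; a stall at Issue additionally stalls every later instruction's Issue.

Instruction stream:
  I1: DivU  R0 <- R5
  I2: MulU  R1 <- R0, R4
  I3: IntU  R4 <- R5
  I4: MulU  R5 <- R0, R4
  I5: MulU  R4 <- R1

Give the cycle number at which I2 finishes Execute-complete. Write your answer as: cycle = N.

  I1 | 1 | 2 | 9 | 10
  I2 | 2 | 11 | 14 | 15   RAW R0: wait I1 write@10
  I3 | 3 | 4 | 5 | 12   WAR R4: wait I2 read@11
  I4 | 16 | 17 | 20 | 21   struct: MulU busy until I2 writes@15
  I5 | 22 | 23 | 26 | 27   struct: MulU busy until I4 writes@21

cycle = 14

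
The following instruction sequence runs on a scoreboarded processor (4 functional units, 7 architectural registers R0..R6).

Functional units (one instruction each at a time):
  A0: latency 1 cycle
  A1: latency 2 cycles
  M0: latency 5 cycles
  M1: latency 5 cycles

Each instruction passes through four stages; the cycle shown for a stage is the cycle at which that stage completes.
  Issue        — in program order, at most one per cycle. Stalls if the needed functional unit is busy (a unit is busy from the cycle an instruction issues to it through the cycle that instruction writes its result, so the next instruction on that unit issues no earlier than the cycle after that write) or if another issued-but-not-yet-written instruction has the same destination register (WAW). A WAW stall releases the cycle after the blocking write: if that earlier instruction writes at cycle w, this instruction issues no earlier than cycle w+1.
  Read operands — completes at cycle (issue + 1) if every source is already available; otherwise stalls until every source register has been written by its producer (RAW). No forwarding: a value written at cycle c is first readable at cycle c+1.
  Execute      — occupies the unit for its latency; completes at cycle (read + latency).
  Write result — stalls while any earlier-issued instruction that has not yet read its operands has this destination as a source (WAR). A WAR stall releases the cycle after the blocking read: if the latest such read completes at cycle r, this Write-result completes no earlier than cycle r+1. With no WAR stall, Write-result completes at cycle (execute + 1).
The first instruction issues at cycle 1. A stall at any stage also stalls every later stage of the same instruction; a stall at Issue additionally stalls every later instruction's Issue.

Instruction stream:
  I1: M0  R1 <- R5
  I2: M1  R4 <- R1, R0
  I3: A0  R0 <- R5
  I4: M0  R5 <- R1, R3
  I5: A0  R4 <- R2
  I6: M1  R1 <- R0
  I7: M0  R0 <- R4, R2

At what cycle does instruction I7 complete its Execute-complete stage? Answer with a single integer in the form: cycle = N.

I1: IS=1 RO=2 EX=7 WR=8
I2: IS=2 RO=9 EX=14 WR=15  [RAW R1: wait I1 write@8]
I3: IS=3 RO=4 EX=5 WR=10  [WAR R0: wait I2 read@9]
I4: IS=9 RO=10 EX=15 WR=16  [struct: M0 busy until I1 writes@8]
I5: IS=16 RO=17 EX=18 WR=19  [WAW R4: wait I2 write@15]
I6: IS=17 RO=18 EX=23 WR=24
I7: IS=18 RO=20 EX=25 WR=26  [RAW R4: wait I5 write@19]

cycle = 25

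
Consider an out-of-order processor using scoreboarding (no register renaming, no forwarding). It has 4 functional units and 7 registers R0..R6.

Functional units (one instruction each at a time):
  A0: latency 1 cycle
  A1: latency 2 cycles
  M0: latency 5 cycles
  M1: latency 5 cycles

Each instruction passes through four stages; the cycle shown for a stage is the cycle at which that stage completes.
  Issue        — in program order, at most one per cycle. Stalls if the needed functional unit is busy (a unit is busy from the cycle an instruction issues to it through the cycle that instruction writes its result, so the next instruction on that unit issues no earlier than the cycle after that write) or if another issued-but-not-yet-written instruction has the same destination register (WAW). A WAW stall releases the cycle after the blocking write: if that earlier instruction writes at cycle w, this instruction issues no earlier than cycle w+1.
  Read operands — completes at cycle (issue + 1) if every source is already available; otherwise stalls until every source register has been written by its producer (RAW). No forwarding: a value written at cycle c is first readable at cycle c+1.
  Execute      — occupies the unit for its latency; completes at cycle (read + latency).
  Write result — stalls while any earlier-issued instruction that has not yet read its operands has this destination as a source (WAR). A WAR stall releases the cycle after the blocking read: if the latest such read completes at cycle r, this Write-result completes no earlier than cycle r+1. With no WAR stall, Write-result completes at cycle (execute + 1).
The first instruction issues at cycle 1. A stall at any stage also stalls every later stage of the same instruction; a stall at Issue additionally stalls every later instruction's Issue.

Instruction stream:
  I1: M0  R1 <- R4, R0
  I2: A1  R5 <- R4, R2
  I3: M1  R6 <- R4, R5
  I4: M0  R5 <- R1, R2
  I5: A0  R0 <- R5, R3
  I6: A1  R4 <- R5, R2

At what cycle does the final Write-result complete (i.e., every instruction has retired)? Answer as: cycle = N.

cycle = 20

I1: IS=1 RO=2 EX=7 WR=8
I2: IS=2 RO=3 EX=5 WR=6
I3: IS=3 RO=7 EX=12 WR=13  [RAW R5: wait I2 write@6]
I4: IS=9 RO=10 EX=15 WR=16  [struct: M0 busy until I1 writes@8]
I5: IS=10 RO=17 EX=18 WR=19  [RAW R5: wait I4 write@16]
I6: IS=11 RO=17 EX=19 WR=20  [RAW R5: wait I4 write@16]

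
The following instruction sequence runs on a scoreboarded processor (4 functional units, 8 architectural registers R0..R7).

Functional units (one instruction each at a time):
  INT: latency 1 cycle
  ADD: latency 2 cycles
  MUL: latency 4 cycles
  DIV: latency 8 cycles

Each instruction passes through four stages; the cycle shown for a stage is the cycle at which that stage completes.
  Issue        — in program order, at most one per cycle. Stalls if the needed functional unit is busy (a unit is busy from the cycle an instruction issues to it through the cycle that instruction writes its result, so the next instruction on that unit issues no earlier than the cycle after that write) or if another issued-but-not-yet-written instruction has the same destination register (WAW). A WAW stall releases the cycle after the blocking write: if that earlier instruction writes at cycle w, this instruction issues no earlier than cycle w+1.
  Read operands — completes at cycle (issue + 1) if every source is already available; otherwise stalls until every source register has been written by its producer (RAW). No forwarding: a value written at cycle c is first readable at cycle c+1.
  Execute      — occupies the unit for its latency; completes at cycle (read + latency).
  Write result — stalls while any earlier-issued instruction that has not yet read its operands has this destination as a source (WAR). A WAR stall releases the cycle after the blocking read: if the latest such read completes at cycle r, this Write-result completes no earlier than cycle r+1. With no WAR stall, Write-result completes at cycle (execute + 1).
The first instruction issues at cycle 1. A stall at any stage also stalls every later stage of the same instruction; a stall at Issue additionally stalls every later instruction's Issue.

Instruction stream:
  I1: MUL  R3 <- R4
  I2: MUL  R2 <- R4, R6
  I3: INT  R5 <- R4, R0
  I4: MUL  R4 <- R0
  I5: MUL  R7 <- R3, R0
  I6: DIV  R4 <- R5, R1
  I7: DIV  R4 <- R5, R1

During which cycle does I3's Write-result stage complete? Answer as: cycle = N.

I1 -> (1, 2, 6, 7)
I2 -> (8, 9, 13, 14)  // struct: MUL busy until I1 writes@7
I3 -> (9, 10, 11, 12)
I4 -> (15, 16, 20, 21)  // struct: MUL busy until I2 writes@14
I5 -> (22, 23, 27, 28)  // struct: MUL busy until I4 writes@21
I6 -> (23, 24, 32, 33)
I7 -> (34, 35, 43, 44)  // struct: DIV busy until I6 writes@33

cycle = 12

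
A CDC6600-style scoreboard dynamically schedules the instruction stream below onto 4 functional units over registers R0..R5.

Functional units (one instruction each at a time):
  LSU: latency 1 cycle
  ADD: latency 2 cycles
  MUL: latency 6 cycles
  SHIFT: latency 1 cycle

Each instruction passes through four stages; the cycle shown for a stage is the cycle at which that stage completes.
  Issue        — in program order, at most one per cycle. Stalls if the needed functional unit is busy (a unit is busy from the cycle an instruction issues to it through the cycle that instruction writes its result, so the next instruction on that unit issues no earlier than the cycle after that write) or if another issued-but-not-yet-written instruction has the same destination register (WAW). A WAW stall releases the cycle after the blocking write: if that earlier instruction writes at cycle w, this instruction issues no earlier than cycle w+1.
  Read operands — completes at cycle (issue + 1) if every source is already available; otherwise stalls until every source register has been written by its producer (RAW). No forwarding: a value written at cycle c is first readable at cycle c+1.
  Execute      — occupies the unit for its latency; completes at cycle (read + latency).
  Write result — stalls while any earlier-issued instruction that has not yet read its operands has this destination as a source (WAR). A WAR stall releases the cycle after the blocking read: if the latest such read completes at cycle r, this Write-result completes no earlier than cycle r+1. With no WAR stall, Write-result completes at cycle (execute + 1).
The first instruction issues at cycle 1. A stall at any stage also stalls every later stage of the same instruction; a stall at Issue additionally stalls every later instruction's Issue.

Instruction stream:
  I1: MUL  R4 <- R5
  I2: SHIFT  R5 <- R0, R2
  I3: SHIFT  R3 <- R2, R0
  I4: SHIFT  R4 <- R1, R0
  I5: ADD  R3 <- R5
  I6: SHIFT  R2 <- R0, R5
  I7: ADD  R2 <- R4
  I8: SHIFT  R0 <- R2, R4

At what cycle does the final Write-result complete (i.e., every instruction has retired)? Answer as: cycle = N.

c1: I1 dispatched to MUL
c2: I1 operands ready, I2 dispatched to SHIFT
c3: I2 operands ready
c4: I2 complete
c5: R5←I2
c6: I3 dispatched to SHIFT
c7: I3 operands ready
c8: I1 complete, I3 complete
c9: R4←I1, R3←I3
c10: I4 dispatched to SHIFT
c11: I4 operands ready, I5 dispatched to ADD
c12: I4 complete, I5 operands ready
c13: R4←I4
c14: I5 complete, I6 dispatched to SHIFT
c15: R3←I5, I6 operands ready
c16: I6 complete
c17: R2←I6
c18: I7 dispatched to ADD
c19: I7 operands ready, I8 dispatched to SHIFT
c21: I7 complete
c22: R2←I7
c23: I8 operands ready
c24: I8 complete
c25: R0←I8

cycle = 25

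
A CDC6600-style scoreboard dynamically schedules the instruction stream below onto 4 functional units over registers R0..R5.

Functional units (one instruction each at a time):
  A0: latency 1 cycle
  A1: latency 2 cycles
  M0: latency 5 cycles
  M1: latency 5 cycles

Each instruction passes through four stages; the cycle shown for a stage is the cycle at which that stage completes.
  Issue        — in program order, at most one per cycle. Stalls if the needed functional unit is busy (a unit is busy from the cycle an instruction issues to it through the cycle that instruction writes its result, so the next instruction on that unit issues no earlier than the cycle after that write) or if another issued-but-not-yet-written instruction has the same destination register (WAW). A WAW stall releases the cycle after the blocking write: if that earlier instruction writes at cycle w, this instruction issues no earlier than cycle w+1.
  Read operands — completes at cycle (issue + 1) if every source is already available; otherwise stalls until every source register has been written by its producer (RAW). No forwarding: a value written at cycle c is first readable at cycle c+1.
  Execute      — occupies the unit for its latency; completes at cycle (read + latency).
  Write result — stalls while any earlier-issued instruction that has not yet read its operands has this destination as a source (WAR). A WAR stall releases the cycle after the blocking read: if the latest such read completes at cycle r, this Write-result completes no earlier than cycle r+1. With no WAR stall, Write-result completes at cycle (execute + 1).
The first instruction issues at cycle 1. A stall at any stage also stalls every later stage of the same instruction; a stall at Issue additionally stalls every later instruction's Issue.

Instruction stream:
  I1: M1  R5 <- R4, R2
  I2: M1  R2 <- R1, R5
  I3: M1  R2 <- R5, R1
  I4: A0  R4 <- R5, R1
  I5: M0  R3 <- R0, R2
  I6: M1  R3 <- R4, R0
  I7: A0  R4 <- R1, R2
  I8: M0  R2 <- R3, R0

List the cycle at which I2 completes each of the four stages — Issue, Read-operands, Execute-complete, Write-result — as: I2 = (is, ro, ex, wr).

I2 = (9, 10, 15, 16)

I1 -> (1, 2, 7, 8)
I2 -> (9, 10, 15, 16)  // struct: M1 busy until I1 writes@8
I3 -> (17, 18, 23, 24)  // struct: M1 busy until I2 writes@16
I4 -> (18, 19, 20, 21)
I5 -> (19, 25, 30, 31)  // RAW R2: wait I3 write@24
I6 -> (32, 33, 38, 39)  // WAW R3: wait I5 write@31
I7 -> (33, 34, 35, 36)
I8 -> (34, 40, 45, 46)  // RAW R3: wait I6 write@39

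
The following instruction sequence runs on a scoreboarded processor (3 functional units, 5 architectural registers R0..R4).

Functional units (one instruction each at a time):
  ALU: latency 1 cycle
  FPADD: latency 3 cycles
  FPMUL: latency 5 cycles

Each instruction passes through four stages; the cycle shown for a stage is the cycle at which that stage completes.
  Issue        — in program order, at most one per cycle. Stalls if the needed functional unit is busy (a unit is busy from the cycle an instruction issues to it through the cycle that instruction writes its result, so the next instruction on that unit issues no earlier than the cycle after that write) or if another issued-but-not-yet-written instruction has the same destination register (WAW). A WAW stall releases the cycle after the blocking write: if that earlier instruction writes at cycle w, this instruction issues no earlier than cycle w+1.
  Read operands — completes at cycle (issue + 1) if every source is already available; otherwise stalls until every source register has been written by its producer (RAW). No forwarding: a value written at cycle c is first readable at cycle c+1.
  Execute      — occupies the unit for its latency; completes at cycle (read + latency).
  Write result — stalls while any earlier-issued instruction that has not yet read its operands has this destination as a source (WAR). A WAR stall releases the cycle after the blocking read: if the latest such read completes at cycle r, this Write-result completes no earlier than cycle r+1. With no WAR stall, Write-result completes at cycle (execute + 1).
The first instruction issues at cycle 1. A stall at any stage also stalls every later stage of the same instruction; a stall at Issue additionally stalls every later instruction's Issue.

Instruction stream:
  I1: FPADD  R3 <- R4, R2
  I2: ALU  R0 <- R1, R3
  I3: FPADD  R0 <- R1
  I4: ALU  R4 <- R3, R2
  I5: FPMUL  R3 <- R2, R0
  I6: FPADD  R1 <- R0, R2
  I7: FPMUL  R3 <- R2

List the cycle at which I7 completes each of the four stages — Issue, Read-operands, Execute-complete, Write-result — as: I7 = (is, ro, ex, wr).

I7 = (23, 24, 29, 30)

  I1 | 1 | 2 | 5 | 6
  I2 | 2 | 7 | 8 | 9   RAW R3: wait I1 write@6
  I3 | 10 | 11 | 14 | 15   WAW R0: wait I2 write@9
  I4 | 11 | 12 | 13 | 14
  I5 | 12 | 16 | 21 | 22   RAW R0: wait I3 write@15
  I6 | 16 | 17 | 20 | 21   struct: FPADD busy until I3 writes@15
  I7 | 23 | 24 | 29 | 30   struct: FPMUL busy until I5 writes@22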